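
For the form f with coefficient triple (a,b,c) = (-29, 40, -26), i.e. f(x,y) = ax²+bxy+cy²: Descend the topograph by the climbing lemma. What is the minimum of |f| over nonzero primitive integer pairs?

translate: b→18 (≡-40 mod 58), so (29,-40,26)→(29,18,15)
flip: (29,18,15)→(15,-18,29)
translate: b→12 (≡-18 mod 30), so (15,-18,29)→(15,12,26)
reduced (well bottom): (15,12,26) with a≤c, −a<b≤a
well minimum |f| = |-15| = 15 (negative-definite)

15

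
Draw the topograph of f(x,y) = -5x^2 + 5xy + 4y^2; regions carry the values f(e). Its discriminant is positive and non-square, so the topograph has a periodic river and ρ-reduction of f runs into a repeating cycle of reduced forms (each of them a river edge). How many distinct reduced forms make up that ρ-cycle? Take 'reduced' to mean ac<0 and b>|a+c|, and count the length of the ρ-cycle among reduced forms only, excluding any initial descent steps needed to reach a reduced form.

D = 105, ⌊√D⌋ = 10
river: ρ → (4,3,-6)
river: ρ → (-6,9,1)
river: ρ → (1,9,-6)
river: ρ → (-6,3,4)
river: ρ → (4,5,-5)
river: ρ → (-5,5,4)
ρ-cycle length = 6 (tail of 0 descent steps not counted)

6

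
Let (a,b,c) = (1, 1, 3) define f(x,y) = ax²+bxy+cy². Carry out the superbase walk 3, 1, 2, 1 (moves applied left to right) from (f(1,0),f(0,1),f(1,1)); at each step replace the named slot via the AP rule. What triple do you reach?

start (1,3,5) = (f(1,0),f(0,1),f(1,1))
replace slot 3: 2·(1+3) − 5 = 3 → (1,3,3)
replace slot 1: 2·(3+3) − 1 = 11 → (11,3,3)
replace slot 2: 2·(11+3) − 3 = 25 → (11,25,3)
replace slot 1: 2·(25+3) − 11 = 45 → (45,25,3)

45,25,3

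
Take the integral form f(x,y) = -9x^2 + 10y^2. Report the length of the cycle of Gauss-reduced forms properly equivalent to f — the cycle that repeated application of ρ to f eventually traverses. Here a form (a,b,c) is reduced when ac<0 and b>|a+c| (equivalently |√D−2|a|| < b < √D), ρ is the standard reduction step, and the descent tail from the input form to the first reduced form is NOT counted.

D = 360, ⌊√D⌋ = 18
descent: ρ → (10,0,-9)
descent: ρ → (-9,18,1)  [lands on river]
river: ρ → (1,18,-9)
ρ-cycle length = 2 (tail of 2 descent steps not counted)

2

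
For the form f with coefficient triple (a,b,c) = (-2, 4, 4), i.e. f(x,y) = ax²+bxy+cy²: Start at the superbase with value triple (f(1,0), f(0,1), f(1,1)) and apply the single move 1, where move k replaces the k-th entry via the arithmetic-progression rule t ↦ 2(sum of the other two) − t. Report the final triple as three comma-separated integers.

start (-2,4,6) = (f(1,0),f(0,1),f(1,1))
replace slot 1: 2·(4+6) − (-2) = 22 → (22,4,6)

22,4,6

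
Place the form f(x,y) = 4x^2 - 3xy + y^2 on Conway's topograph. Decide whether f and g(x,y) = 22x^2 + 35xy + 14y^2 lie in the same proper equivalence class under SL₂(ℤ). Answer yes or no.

D₁ = -7, D₂ = -7
f: flip: (4,-3,1)→(1,3,4)
f: translate: b→1 (≡3 mod 2), so (1,3,4)→(1,1,2)
f: reduced (well bottom): (1,1,2) with a≤c, −a<b≤a
g: translate: b→-9 (≡35 mod 44), so (22,35,14)→(22,-9,1)
g: flip: (22,-9,1)→(1,9,22)
g: translate: b→1 (≡9 mod 2), so (1,9,22)→(1,1,2)
g: reduced (well bottom): (1,1,2) with a≤c, −a<b≤a
reduced forms (1, 1, 2) vs (1, 1, 2) ⇒ equivalent

yes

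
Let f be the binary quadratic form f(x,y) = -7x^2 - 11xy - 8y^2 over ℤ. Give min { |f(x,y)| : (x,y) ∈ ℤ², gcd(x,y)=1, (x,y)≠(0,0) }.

translate: b→-3 (≡11 mod 14), so (7,11,8)→(7,-3,4)
flip: (7,-3,4)→(4,3,7)
reduced (well bottom): (4,3,7) with a≤c, −a<b≤a
well minimum |f| = |-4| = 4 (negative-definite)

4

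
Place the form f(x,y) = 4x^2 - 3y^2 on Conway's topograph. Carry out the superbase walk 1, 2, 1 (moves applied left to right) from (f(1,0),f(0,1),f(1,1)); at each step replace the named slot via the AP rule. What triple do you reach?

start (4,-3,1) = (f(1,0),f(0,1),f(1,1))
replace slot 1: 2·((-3)+1) − 4 = -8 → (-8,-3,1)
replace slot 2: 2·((-8)+1) − (-3) = -11 → (-8,-11,1)
replace slot 1: 2·((-11)+1) − (-8) = -12 → (-12,-11,1)

-12,-11,1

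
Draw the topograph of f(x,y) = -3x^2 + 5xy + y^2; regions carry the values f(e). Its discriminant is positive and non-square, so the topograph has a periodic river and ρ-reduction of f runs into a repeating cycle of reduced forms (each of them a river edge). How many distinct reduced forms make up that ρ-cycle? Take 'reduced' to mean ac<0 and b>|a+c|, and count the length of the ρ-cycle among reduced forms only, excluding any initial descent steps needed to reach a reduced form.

D = 37, ⌊√D⌋ = 6
river: ρ → (1,5,-3)
river: ρ → (-3,1,3)
river: ρ → (3,5,-1)
river: ρ → (-1,5,3)
river: ρ → (3,1,-3)
river: ρ → (-3,5,1)
ρ-cycle length = 6 (tail of 0 descent steps not counted)

6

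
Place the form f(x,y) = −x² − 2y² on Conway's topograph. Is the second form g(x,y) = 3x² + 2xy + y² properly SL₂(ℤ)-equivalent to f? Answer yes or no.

D₁ = -8, D₂ = -8
f is negative-definite; reduce −f:
−f: reduced (well bottom): (1,0,2) with a≤c, −a<b≤a
flip sign back: reduced form of f is (-1,0,-2)
g: flip: (3,2,1)→(1,-2,3)
g: translate: b→0 (≡-2 mod 2), so (1,-2,3)→(1,0,2)
g: reduced (well bottom): (1,0,2) with a≤c, −a<b≤a
reduced forms (-1, 0, -2) vs (1, 0, 2) ⇒ inequivalent

no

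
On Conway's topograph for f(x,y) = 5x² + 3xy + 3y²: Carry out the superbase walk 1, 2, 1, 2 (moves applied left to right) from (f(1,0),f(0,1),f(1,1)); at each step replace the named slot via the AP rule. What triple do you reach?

start (5,3,11) = (f(1,0),f(0,1),f(1,1))
replace slot 1: 2·(3+11) − 5 = 23 → (23,3,11)
replace slot 2: 2·(23+11) − 3 = 65 → (23,65,11)
replace slot 1: 2·(65+11) − 23 = 129 → (129,65,11)
replace slot 2: 2·(129+11) − 65 = 215 → (129,215,11)

129,215,11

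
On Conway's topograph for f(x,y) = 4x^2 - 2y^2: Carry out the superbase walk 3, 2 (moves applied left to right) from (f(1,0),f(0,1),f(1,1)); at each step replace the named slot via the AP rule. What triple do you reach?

start (4,-2,2) = (f(1,0),f(0,1),f(1,1))
replace slot 3: 2·(4+(-2)) − 2 = 2 → (4,-2,2)
replace slot 2: 2·(4+2) − (-2) = 14 → (4,14,2)

4,14,2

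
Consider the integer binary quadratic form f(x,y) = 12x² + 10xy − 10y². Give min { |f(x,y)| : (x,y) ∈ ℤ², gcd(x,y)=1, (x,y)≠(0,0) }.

river: ρ → (-10,10,12)
river: ρ → (12,14,-8)
river: ρ → (-8,18,8)
river: ρ → (8,14,-12)
river: ρ → (-12,10,10)
river: ρ → (10,10,-12)
river: ρ → (-12,14,8)
river: ρ → (8,18,-8)
river: ρ → (-8,14,12)
river: ρ → (12,10,-10)
closes: descent 0, river 10
min |a| on river = 8

8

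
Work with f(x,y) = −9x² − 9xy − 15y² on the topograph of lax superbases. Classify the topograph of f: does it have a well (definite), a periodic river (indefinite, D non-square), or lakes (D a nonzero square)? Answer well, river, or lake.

D = b²−4ac = (-9)² − 4·(-9)·(-15) = -459
D < 0 ⇒ definite ⇒ every region one sign ⇒ single well

well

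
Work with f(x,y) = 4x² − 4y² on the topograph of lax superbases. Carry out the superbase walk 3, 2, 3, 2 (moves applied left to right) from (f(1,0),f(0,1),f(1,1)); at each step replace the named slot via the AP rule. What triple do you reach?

start (4,-4,0) = (f(1,0),f(0,1),f(1,1))
replace slot 3: 2·(4+(-4)) − 0 = 0 → (4,-4,0)
replace slot 2: 2·(4+0) − (-4) = 12 → (4,12,0)
replace slot 3: 2·(4+12) − 0 = 32 → (4,12,32)
replace slot 2: 2·(4+32) − 12 = 60 → (4,60,32)

4,60,32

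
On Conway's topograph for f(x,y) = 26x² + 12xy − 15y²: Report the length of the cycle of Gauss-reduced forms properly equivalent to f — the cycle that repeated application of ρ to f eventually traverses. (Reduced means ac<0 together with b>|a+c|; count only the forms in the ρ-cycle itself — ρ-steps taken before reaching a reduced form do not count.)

D = 1704, ⌊√D⌋ = 41
river: ρ → (-15,18,23)
river: ρ → (23,28,-10)
river: ρ → (-10,32,17)
river: ρ → (17,36,-6)
river: ρ → (-6,36,17)
river: ρ → (17,32,-10)
river: ρ → (-10,28,23)
river: ρ → (23,18,-15)
river: ρ → (-15,12,26)
river: ρ → (26,40,-1)
river: ρ → (-1,40,26)
river: ρ → (26,12,-15)
ρ-cycle length = 12 (tail of 0 descent steps not counted)

12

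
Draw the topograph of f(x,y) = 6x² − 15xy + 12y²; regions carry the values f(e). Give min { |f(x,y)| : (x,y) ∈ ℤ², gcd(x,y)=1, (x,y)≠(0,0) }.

translate: b→-3 (≡-15 mod 12), so (6,-15,12)→(6,-3,3)
flip: (6,-3,3)→(3,3,6)
reduced (well bottom): (3,3,6) with a≤c, −a<b≤a
well minimum = a = 3

3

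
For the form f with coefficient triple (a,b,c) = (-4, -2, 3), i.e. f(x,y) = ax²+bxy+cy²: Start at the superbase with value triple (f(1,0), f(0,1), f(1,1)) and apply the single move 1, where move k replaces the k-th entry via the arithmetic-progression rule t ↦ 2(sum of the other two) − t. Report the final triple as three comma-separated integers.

start (-4,3,-3) = (f(1,0),f(0,1),f(1,1))
replace slot 1: 2·(3+(-3)) − (-4) = 4 → (4,3,-3)

4,3,-3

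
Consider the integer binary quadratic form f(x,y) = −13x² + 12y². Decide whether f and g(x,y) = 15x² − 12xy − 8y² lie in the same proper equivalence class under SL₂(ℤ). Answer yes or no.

D₁ = 624, D₂ = 624
river cycle of f (length 2): (12, 24, -1), (-1, 24, 12)
river cycle of g (length 4): (-8, 12, 15), (15, 18, -5), (-5, 22, 7), (7, 20, -8)
cycles differ ⇒ inequivalent

no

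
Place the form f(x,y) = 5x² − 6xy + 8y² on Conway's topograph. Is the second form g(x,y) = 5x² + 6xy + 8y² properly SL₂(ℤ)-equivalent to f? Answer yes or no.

D₁ = -124, D₂ = -124
f: translate: b→4 (≡-6 mod 10), so (5,-6,8)→(5,4,7)
f: reduced (well bottom): (5,4,7) with a≤c, −a<b≤a
g: translate: b→-4 (≡6 mod 10), so (5,6,8)→(5,-4,7)
g: reduced (well bottom): (5,-4,7) with a≤c, −a<b≤a
reduced forms (5, 4, 7) vs (5, -4, 7) ⇒ inequivalent

no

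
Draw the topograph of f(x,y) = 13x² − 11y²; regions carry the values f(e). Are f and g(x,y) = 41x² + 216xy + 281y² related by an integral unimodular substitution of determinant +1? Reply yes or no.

D₁ = 572, D₂ = 572
river cycle of f (length 2): (-11, 22, 2), (2, 22, -11)
river cycle of g (length 2): (2, 22, -11), (-11, 22, 2)
cycles coincide ⇒ equivalent

yes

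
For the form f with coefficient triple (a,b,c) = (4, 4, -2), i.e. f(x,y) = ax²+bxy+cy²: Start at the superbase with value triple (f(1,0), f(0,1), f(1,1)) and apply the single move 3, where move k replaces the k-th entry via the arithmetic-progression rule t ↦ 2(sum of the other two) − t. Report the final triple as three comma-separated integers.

start (4,-2,6) = (f(1,0),f(0,1),f(1,1))
replace slot 3: 2·(4+(-2)) − 6 = -2 → (4,-2,-2)

4,-2,-2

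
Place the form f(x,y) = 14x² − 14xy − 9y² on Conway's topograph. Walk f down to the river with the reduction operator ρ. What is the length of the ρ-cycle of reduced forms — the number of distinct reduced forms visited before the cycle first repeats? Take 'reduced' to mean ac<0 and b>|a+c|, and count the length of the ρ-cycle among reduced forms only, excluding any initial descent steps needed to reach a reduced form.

D = 700, ⌊√D⌋ = 26
descent: ρ → (-9,14,14)  [lands on river]
river: ρ → (14,14,-9)
river: ρ → (-9,22,6)
river: ρ → (6,26,-1)
river: ρ → (-1,26,6)
river: ρ → (6,22,-9)
ρ-cycle length = 6 (tail of 1 descent step not counted)

6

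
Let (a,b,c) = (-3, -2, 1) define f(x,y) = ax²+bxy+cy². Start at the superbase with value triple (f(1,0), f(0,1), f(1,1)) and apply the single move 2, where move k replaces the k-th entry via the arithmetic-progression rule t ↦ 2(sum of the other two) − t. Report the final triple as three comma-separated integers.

start (-3,1,-4) = (f(1,0),f(0,1),f(1,1))
replace slot 2: 2·((-3)+(-4)) − 1 = -15 → (-3,-15,-4)

-3,-15,-4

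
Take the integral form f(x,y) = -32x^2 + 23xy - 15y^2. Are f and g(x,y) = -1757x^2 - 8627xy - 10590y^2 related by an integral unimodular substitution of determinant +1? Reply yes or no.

D₁ = -1391, D₂ = -1391
f is negative-definite; reduce −f:
−f: flip: (32,-23,15)→(15,23,32)
−f: translate: b→-7 (≡23 mod 30), so (15,23,32)→(15,-7,24)
−f: reduced (well bottom): (15,-7,24) with a≤c, −a<b≤a
flip sign back: reduced form of f is (-15,7,-24)
g is negative-definite; reduce −g:
−g: translate: b→1599 (≡8627 mod 3514), so (1757,8627,10590)→(1757,1599,364)
−g: flip: (1757,1599,364)→(364,-1599,1757)
−g: translate: b→-143 (≡-1599 mod 728), so (364,-1599,1757)→(364,-143,15)
−g: flip: (364,-143,15)→(15,143,364)
−g: translate: b→-7 (≡143 mod 30), so (15,143,364)→(15,-7,24)
−g: reduced (well bottom): (15,-7,24) with a≤c, −a<b≤a
flip sign back: reduced form of g is (-15,7,-24)
reduced forms (-15, 7, -24) vs (-15, 7, -24) ⇒ equivalent

yes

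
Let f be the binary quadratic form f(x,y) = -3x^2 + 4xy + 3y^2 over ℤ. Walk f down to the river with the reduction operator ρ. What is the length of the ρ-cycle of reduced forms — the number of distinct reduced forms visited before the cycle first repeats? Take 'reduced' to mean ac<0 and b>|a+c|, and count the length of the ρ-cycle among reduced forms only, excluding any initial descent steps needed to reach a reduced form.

D = 52, ⌊√D⌋ = 7
river: ρ → (3,2,-4)
river: ρ → (-4,6,1)
river: ρ → (1,6,-4)
river: ρ → (-4,2,3)
river: ρ → (3,4,-3)
river: ρ → (-3,2,4)
river: ρ → (4,6,-1)
river: ρ → (-1,6,4)
river: ρ → (4,2,-3)
river: ρ → (-3,4,3)
ρ-cycle length = 10 (tail of 0 descent steps not counted)

10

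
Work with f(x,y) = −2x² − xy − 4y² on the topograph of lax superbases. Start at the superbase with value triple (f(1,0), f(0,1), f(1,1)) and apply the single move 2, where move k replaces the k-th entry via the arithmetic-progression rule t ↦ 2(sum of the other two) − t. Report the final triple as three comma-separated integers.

start (-2,-4,-7) = (f(1,0),f(0,1),f(1,1))
replace slot 2: 2·((-2)+(-7)) − (-4) = -14 → (-2,-14,-7)

-2,-14,-7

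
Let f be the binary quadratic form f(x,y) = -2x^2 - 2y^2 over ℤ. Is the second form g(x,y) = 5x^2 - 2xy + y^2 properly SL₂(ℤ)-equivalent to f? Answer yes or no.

D₁ = -16, D₂ = -16
f is negative-definite; reduce −f:
−f: reduced (well bottom): (2,0,2) with a≤c, −a<b≤a
flip sign back: reduced form of f is (-2,0,-2)
g: flip: (5,-2,1)→(1,2,5)
g: translate: b→0 (≡2 mod 2), so (1,2,5)→(1,0,4)
g: reduced (well bottom): (1,0,4) with a≤c, −a<b≤a
reduced forms (-2, 0, -2) vs (1, 0, 4) ⇒ inequivalent

no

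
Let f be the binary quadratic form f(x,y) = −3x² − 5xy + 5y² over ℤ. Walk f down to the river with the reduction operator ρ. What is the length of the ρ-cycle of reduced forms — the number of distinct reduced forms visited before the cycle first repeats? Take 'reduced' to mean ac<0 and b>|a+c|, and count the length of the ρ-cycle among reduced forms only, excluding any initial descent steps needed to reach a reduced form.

D = 85, ⌊√D⌋ = 9
descent: ρ → (5,5,-3)  [lands on river]
river: ρ → (-3,7,3)
river: ρ → (3,5,-5)
river: ρ → (-5,5,3)
river: ρ → (3,7,-3)
river: ρ → (-3,5,5)
ρ-cycle length = 6 (tail of 1 descent step not counted)

6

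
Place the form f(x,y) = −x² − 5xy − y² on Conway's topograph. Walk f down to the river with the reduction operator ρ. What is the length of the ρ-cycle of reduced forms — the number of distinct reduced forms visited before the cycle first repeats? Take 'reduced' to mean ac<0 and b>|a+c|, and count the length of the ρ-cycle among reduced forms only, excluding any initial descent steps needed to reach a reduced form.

D = 21, ⌊√D⌋ = 4
descent: ρ → (-1,3,3)  [lands on river]
river: ρ → (3,3,-1)
ρ-cycle length = 2 (tail of 1 descent step not counted)

2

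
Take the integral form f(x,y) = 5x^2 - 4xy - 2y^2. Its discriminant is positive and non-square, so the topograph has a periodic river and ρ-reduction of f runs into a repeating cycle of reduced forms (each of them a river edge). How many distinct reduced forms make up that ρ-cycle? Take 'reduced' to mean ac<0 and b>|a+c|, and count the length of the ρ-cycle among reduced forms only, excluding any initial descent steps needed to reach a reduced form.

D = 56, ⌊√D⌋ = 7
descent: ρ → (-2,4,5)  [lands on river]
river: ρ → (5,6,-1)
river: ρ → (-1,6,5)
river: ρ → (5,4,-2)
ρ-cycle length = 4 (tail of 1 descent step not counted)

4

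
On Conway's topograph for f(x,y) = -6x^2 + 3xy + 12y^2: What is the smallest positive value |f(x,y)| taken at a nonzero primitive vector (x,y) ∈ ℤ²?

descent: ρ → (12,-3,-6)
descent: ρ → (-6,15,3)  [lands on river]
river: ρ → (3,15,-6)
river: ρ → (-6,9,9)
river: ρ → (9,9,-6)
closes: descent 2, river 4
min |a| on river = 3

3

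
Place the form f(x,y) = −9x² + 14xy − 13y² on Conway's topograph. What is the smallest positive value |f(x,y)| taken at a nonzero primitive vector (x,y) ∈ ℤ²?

translate: b→4 (≡-14 mod 18), so (9,-14,13)→(9,4,8)
flip: (9,4,8)→(8,-4,9)
reduced (well bottom): (8,-4,9) with a≤c, −a<b≤a
well minimum |f| = |-8| = 8 (negative-definite)

8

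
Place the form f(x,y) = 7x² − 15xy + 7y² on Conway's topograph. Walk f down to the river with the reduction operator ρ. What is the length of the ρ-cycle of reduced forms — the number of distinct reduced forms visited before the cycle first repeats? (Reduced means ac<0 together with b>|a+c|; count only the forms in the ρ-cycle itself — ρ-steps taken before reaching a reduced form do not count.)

D = 29, ⌊√D⌋ = 5
descent: ρ → (7,1,-1)
descent: ρ → (-1,5,1)  [lands on river]
river: ρ → (1,5,-1)
ρ-cycle length = 2 (tail of 2 descent steps not counted)

2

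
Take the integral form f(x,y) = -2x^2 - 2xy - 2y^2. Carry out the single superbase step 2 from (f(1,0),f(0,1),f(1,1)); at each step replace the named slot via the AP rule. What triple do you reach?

start (-2,-2,-6) = (f(1,0),f(0,1),f(1,1))
replace slot 2: 2·((-2)+(-6)) − (-2) = -14 → (-2,-14,-6)

-2,-14,-6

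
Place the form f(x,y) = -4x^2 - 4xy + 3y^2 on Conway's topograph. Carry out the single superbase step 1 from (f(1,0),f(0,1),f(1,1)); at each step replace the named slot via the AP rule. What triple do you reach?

start (-4,3,-5) = (f(1,0),f(0,1),f(1,1))
replace slot 1: 2·(3+(-5)) − (-4) = 0 → (0,3,-5)

0,3,-5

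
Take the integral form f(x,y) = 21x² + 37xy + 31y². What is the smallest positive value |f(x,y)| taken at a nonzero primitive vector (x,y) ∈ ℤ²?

translate: b→-5 (≡37 mod 42), so (21,37,31)→(21,-5,15)
flip: (21,-5,15)→(15,5,21)
reduced (well bottom): (15,5,21) with a≤c, −a<b≤a
well minimum = a = 15

15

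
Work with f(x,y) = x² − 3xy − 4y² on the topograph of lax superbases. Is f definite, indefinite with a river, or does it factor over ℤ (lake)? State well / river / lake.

D = b²−4ac = (-3)² − 4·1·(-4) = 25
D = 5² is a perfect square ⇒ form factors over ℤ ⇒ lakes

lake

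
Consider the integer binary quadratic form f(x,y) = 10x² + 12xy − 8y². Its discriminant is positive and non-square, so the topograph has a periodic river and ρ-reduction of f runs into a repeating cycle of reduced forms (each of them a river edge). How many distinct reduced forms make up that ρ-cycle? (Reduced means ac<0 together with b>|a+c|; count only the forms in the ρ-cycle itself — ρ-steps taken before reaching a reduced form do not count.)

D = 464, ⌊√D⌋ = 21
river: ρ → (-8,20,2)
river: ρ → (2,20,-8)
river: ρ → (-8,12,10)
river: ρ → (10,8,-10)
river: ρ → (-10,12,8)
river: ρ → (8,20,-2)
river: ρ → (-2,20,8)
river: ρ → (8,12,-10)
river: ρ → (-10,8,10)
river: ρ → (10,12,-8)
ρ-cycle length = 10 (tail of 0 descent steps not counted)

10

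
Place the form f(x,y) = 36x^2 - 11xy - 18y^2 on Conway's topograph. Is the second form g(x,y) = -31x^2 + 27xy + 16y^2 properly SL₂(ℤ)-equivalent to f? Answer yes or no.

D₁ = 2713, D₂ = 2713
river cycle of f (length 42): (-18, 47, 7), (7, 51, -4), (-4, 45, 43), (43, 41, -6), (-6, 43, 36), (36, 29, -13), (-13, 49, 6), (6, 47, -21), (-21, 37, 16), (16, 27, -31), … (32 more)
river cycle of g (length 42): (16, 37, -21), (-21, 47, 6), (6, 49, -13), (-13, 29, 36), (36, 43, -6), (-6, 41, 43), (43, 45, -4), (-4, 51, 7), (7, 47, -18), (-18, 25, 29), … (32 more)
cycles differ ⇒ inequivalent

no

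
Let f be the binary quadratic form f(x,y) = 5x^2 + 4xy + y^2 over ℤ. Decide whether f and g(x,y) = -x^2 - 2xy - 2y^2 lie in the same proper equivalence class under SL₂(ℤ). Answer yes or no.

D₁ = -4, D₂ = -4
f: flip: (5,4,1)→(1,-4,5)
f: translate: b→0 (≡-4 mod 2), so (1,-4,5)→(1,0,1)
f: reduced (well bottom): (1,0,1) with a≤c, −a<b≤a
g is negative-definite; reduce −g:
−g: translate: b→0 (≡2 mod 2), so (1,2,2)→(1,0,1)
−g: reduced (well bottom): (1,0,1) with a≤c, −a<b≤a
flip sign back: reduced form of g is (-1,0,-1)
reduced forms (1, 0, 1) vs (-1, 0, -1) ⇒ inequivalent

no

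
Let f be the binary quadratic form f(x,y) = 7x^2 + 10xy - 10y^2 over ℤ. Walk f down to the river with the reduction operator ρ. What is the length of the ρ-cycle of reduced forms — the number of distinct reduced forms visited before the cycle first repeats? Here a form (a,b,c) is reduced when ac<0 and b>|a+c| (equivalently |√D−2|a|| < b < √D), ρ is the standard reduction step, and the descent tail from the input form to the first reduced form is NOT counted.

D = 380, ⌊√D⌋ = 19
river: ρ → (-10,10,7)
river: ρ → (7,18,-2)
river: ρ → (-2,18,7)
river: ρ → (7,10,-10)
ρ-cycle length = 4 (tail of 0 descent steps not counted)

4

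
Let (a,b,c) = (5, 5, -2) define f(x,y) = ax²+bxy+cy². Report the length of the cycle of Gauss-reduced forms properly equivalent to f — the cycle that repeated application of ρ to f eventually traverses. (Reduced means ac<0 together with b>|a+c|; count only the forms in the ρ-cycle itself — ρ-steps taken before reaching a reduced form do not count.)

D = 65, ⌊√D⌋ = 8
river: ρ → (-2,7,2)
river: ρ → (2,5,-5)
river: ρ → (-5,5,2)
river: ρ → (2,7,-2)
river: ρ → (-2,5,5)
river: ρ → (5,5,-2)
ρ-cycle length = 6 (tail of 0 descent steps not counted)

6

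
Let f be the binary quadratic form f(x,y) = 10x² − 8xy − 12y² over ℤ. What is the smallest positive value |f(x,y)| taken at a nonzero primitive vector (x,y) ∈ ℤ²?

descent: ρ → (-12,8,10)  [lands on river]
river: ρ → (10,12,-10)
river: ρ → (-10,8,12)
river: ρ → (12,16,-6)
river: ρ → (-6,20,6)
river: ρ → (6,16,-12)
closes: descent 1, river 6
min |a| on river = 6

6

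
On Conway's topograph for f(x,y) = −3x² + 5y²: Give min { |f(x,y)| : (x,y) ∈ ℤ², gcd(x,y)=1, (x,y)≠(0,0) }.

descent: ρ → (5,0,-3)
descent: ρ → (-3,6,2)  [lands on river]
river: ρ → (2,6,-3)
closes: descent 2, river 2
min |a| on river = 2

2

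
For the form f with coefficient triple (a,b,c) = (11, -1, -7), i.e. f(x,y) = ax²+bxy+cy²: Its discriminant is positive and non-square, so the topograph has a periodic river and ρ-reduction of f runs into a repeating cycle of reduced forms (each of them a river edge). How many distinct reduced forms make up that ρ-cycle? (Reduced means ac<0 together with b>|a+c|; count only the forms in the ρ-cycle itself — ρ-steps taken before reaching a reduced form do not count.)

D = 309, ⌊√D⌋ = 17
descent: ρ → (-7,15,3)  [lands on river]
river: ρ → (3,15,-7)
river: ρ → (-7,13,5)
river: ρ → (5,17,-1)
river: ρ → (-1,17,5)
river: ρ → (5,13,-7)
ρ-cycle length = 6 (tail of 1 descent step not counted)

6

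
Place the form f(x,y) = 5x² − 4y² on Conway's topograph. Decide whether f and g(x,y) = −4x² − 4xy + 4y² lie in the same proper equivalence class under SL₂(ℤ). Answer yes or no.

D₁ = 80, D₂ = 80
river cycle of f (length 2): (-4, 8, 1), (1, 8, -4)
river cycle of g (length 2): (4, 4, -4), (-4, 4, 4)
cycles differ ⇒ inequivalent

no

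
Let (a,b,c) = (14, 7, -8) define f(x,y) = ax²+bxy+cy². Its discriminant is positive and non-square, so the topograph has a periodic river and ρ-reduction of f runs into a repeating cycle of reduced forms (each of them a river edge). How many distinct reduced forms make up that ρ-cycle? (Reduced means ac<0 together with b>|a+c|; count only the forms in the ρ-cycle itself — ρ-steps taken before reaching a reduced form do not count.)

D = 497, ⌊√D⌋ = 22
river: ρ → (-8,9,13)
river: ρ → (13,17,-4)
river: ρ → (-4,15,17)
river: ρ → (17,19,-2)
river: ρ → (-2,21,7)
river: ρ → (7,21,-2)
river: ρ → (-2,19,17)
river: ρ → (17,15,-4)
river: ρ → (-4,17,13)
river: ρ → (13,9,-8)
river: ρ → (-8,7,14)
river: ρ → (14,21,-1)
river: ρ → (-1,21,14)
river: ρ → (14,7,-8)
ρ-cycle length = 14 (tail of 0 descent steps not counted)

14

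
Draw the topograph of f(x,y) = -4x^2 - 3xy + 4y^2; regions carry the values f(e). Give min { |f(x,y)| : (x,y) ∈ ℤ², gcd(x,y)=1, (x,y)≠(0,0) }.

descent: ρ → (4,3,-4)  [lands on river]
river: ρ → (-4,5,3)
river: ρ → (3,7,-2)
river: ρ → (-2,5,6)
river: ρ → (6,7,-1)
river: ρ → (-1,7,6)
river: ρ → (6,5,-2)
river: ρ → (-2,7,3)
river: ρ → (3,5,-4)
river: ρ → (-4,3,4)
river: ρ → (4,5,-3)
river: ρ → (-3,7,2)
river: ρ → (2,5,-6)
river: ρ → (-6,7,1)
river: ρ → (1,7,-6)
river: ρ → (-6,5,2)
river: ρ → (2,7,-3)
river: ρ → (-3,5,4)
closes: descent 1, river 18
min |a| on river = 1

1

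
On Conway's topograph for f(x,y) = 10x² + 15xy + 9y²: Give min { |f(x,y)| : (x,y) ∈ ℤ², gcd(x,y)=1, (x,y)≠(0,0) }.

translate: b→-5 (≡15 mod 20), so (10,15,9)→(10,-5,4)
flip: (10,-5,4)→(4,5,10)
translate: b→-3 (≡5 mod 8), so (4,5,10)→(4,-3,9)
reduced (well bottom): (4,-3,9) with a≤c, −a<b≤a
well minimum = a = 4

4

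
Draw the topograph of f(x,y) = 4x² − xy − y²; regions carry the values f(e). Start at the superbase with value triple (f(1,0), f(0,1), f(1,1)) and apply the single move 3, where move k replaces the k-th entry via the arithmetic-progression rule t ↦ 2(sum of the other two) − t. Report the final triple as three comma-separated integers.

start (4,-1,2) = (f(1,0),f(0,1),f(1,1))
replace slot 3: 2·(4+(-1)) − 2 = 4 → (4,-1,4)

4,-1,4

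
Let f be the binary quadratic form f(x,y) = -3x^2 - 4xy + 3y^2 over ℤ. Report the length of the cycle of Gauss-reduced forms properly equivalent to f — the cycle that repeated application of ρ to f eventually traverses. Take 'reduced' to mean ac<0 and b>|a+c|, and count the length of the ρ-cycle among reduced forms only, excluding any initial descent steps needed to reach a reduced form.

D = 52, ⌊√D⌋ = 7
descent: ρ → (3,4,-3)  [lands on river]
river: ρ → (-3,2,4)
river: ρ → (4,6,-1)
river: ρ → (-1,6,4)
river: ρ → (4,2,-3)
river: ρ → (-3,4,3)
river: ρ → (3,2,-4)
river: ρ → (-4,6,1)
river: ρ → (1,6,-4)
river: ρ → (-4,2,3)
ρ-cycle length = 10 (tail of 1 descent step not counted)

10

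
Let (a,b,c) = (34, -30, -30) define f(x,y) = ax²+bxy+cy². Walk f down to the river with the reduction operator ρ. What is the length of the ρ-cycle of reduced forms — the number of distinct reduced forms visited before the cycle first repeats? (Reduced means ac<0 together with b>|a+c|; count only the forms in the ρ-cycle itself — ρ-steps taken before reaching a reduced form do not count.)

D = 4980, ⌊√D⌋ = 70
descent: ρ → (-30,30,34)  [lands on river]
river: ρ → (34,38,-26)
river: ρ → (-26,66,6)
river: ρ → (6,66,-26)
river: ρ → (-26,38,34)
river: ρ → (34,30,-30)
ρ-cycle length = 6 (tail of 1 descent step not counted)

6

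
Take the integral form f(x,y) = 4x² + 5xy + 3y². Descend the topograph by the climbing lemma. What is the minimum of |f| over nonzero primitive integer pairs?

translate: b→-3 (≡5 mod 8), so (4,5,3)→(4,-3,2)
flip: (4,-3,2)→(2,3,4)
translate: b→-1 (≡3 mod 4), so (2,3,4)→(2,-1,3)
reduced (well bottom): (2,-1,3) with a≤c, −a<b≤a
well minimum = a = 2

2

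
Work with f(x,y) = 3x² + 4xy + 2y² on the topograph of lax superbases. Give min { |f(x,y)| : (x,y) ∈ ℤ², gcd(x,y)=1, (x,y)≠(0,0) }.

translate: b→-2 (≡4 mod 6), so (3,4,2)→(3,-2,1)
flip: (3,-2,1)→(1,2,3)
translate: b→0 (≡2 mod 2), so (1,2,3)→(1,0,2)
reduced (well bottom): (1,0,2) with a≤c, −a<b≤a
well minimum = a = 1

1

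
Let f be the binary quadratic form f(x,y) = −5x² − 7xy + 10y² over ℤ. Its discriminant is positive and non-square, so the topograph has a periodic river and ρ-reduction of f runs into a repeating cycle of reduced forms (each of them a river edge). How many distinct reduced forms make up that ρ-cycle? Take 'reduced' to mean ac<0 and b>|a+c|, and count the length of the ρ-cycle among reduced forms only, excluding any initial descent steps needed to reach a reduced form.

D = 249, ⌊√D⌋ = 15
descent: ρ → (10,7,-5)  [lands on river]
river: ρ → (-5,13,4)
river: ρ → (4,11,-8)
river: ρ → (-8,5,7)
river: ρ → (7,9,-6)
river: ρ → (-6,15,1)
river: ρ → (1,15,-6)
river: ρ → (-6,9,7)
river: ρ → (7,5,-8)
river: ρ → (-8,11,4)
river: ρ → (4,13,-5)
river: ρ → (-5,7,10)
river: ρ → (10,13,-2)
river: ρ → (-2,15,3)
river: ρ → (3,15,-2)
river: ρ → (-2,13,10)
ρ-cycle length = 16 (tail of 1 descent step not counted)

16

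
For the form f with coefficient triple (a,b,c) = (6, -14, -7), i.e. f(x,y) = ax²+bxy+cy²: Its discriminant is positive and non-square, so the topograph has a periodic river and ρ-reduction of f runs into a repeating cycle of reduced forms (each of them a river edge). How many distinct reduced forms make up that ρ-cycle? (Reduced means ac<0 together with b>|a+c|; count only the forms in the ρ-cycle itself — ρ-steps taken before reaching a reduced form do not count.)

D = 364, ⌊√D⌋ = 19
descent: ρ → (-7,14,6)  [lands on river]
river: ρ → (6,10,-11)
river: ρ → (-11,12,5)
river: ρ → (5,18,-2)
river: ρ → (-2,18,5)
river: ρ → (5,12,-11)
river: ρ → (-11,10,6)
river: ρ → (6,14,-7)
ρ-cycle length = 8 (tail of 1 descent step not counted)

8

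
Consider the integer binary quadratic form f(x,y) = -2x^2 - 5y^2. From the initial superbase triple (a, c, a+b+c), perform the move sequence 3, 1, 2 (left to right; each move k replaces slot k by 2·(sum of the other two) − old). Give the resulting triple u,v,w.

start (-2,-5,-7) = (f(1,0),f(0,1),f(1,1))
replace slot 3: 2·((-2)+(-5)) − (-7) = -7 → (-2,-5,-7)
replace slot 1: 2·((-5)+(-7)) − (-2) = -22 → (-22,-5,-7)
replace slot 2: 2·((-22)+(-7)) − (-5) = -53 → (-22,-53,-7)

-22,-53,-7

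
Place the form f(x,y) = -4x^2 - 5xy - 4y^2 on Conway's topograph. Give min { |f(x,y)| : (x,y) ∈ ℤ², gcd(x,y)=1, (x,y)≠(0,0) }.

translate: b→-3 (≡5 mod 8), so (4,5,4)→(4,-3,3)
flip: (4,-3,3)→(3,3,4)
reduced (well bottom): (3,3,4) with a≤c, −a<b≤a
well minimum |f| = |-3| = 3 (negative-definite)

3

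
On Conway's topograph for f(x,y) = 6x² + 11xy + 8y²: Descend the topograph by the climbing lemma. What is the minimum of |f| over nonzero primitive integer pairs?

translate: b→-1 (≡11 mod 12), so (6,11,8)→(6,-1,3)
flip: (6,-1,3)→(3,1,6)
reduced (well bottom): (3,1,6) with a≤c, −a<b≤a
well minimum = a = 3

3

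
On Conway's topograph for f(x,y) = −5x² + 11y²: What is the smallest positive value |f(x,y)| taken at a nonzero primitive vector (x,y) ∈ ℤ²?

descent: ρ → (11,0,-5)
descent: ρ → (-5,10,6)  [lands on river]
river: ρ → (6,14,-1)
river: ρ → (-1,14,6)
river: ρ → (6,10,-5)
closes: descent 2, river 4
min |a| on river = 1

1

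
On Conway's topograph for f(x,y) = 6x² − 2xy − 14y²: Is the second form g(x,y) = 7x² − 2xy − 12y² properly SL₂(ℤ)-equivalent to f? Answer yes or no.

D₁ = 340, D₂ = 340
river cycle of f (length 6): (6, 10, -10), (-10, 10, 6), (6, 14, -6), (-6, 10, 10), (10, 10, -6), (-6, 14, 6)
river cycle of g (length 14): (7, 12, -7), (-7, 16, 3), (3, 14, -12), (-12, 10, 5), (5, 10, -12), (-12, 14, 3), (3, 16, -7), (-7, 12, 7), (7, 16, -3), (-3, 14, 12), … (4 more)
cycles differ ⇒ inequivalent

no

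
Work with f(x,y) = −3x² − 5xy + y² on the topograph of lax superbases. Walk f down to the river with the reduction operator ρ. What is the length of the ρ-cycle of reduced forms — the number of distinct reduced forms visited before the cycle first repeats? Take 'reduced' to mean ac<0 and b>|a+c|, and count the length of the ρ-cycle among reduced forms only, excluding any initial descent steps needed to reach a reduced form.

D = 37, ⌊√D⌋ = 6
descent: ρ → (1,5,-3)  [lands on river]
river: ρ → (-3,1,3)
river: ρ → (3,5,-1)
river: ρ → (-1,5,3)
river: ρ → (3,1,-3)
river: ρ → (-3,5,1)
ρ-cycle length = 6 (tail of 1 descent step not counted)

6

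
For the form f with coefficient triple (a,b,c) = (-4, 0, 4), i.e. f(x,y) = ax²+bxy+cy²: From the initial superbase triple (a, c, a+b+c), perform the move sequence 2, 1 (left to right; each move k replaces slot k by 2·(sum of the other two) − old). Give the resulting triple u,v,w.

start (-4,4,0) = (f(1,0),f(0,1),f(1,1))
replace slot 2: 2·((-4)+0) − 4 = -12 → (-4,-12,0)
replace slot 1: 2·((-12)+0) − (-4) = -20 → (-20,-12,0)

-20,-12,0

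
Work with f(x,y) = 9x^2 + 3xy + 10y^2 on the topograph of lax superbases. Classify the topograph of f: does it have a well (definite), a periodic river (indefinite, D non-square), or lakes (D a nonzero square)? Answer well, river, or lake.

D = b²−4ac = 3² − 4·9·10 = -351
D < 0 ⇒ definite ⇒ every region one sign ⇒ single well

well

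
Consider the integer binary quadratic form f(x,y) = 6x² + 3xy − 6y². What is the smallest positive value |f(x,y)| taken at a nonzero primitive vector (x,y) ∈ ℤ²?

river: ρ → (-6,9,3)
river: ρ → (3,9,-6)
river: ρ → (-6,3,6)
river: ρ → (6,9,-3)
river: ρ → (-3,9,6)
river: ρ → (6,3,-6)
closes: descent 0, river 6
min |a| on river = 3

3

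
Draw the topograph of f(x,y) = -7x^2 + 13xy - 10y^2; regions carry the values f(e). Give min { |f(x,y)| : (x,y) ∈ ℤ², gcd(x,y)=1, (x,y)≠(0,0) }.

translate: b→1 (≡-13 mod 14), so (7,-13,10)→(7,1,4)
flip: (7,1,4)→(4,-1,7)
reduced (well bottom): (4,-1,7) with a≤c, −a<b≤a
well minimum |f| = |-4| = 4 (negative-definite)

4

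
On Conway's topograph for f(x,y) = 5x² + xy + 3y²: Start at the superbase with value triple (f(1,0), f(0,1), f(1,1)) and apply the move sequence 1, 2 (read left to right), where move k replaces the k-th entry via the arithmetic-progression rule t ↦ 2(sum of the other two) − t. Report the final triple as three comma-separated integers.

start (5,3,9) = (f(1,0),f(0,1),f(1,1))
replace slot 1: 2·(3+9) − 5 = 19 → (19,3,9)
replace slot 2: 2·(19+9) − 3 = 53 → (19,53,9)

19,53,9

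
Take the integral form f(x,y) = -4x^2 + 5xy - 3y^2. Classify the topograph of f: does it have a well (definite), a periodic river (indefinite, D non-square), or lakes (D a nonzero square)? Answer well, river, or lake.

D = b²−4ac = 5² − 4·(-4)·(-3) = -23
D < 0 ⇒ definite ⇒ every region one sign ⇒ single well

well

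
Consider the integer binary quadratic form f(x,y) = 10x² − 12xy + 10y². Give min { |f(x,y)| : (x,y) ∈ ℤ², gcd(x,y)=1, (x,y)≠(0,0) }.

translate: b→8 (≡-12 mod 20), so (10,-12,10)→(10,8,8)
flip: (10,8,8)→(8,-8,10)
translate: b→8 (≡-8 mod 16), so (8,-8,10)→(8,8,10)
reduced (well bottom): (8,8,10) with a≤c, −a<b≤a
well minimum = a = 8

8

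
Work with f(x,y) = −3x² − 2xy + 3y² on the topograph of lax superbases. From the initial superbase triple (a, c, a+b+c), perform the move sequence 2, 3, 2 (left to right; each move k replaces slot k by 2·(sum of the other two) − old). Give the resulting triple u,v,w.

start (-3,3,-2) = (f(1,0),f(0,1),f(1,1))
replace slot 2: 2·((-3)+(-2)) − 3 = -13 → (-3,-13,-2)
replace slot 3: 2·((-3)+(-13)) − (-2) = -30 → (-3,-13,-30)
replace slot 2: 2·((-3)+(-30)) − (-13) = -53 → (-3,-53,-30)

-3,-53,-30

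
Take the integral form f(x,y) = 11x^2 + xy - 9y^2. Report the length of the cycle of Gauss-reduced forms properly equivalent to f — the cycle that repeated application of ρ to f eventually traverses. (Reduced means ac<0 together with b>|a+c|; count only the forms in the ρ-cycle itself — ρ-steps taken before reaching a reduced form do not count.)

D = 397, ⌊√D⌋ = 19
descent: ρ → (-9,17,3)  [lands on river]
river: ρ → (3,19,-3)
river: ρ → (-3,17,9)
river: ρ → (9,19,-1)
river: ρ → (-1,19,9)
river: ρ → (9,17,-3)
river: ρ → (-3,19,3)
river: ρ → (3,17,-9)
river: ρ → (-9,19,1)
river: ρ → (1,19,-9)
ρ-cycle length = 10 (tail of 1 descent step not counted)

10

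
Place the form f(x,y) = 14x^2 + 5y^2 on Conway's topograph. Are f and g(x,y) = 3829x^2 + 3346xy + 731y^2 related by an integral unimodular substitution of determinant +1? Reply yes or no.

D₁ = -280, D₂ = -280
f: flip: (14,0,5)→(5,0,14)
f: reduced (well bottom): (5,0,14) with a≤c, −a<b≤a
g: flip: (3829,3346,731)→(731,-3346,3829)
g: translate: b→-422 (≡-3346 mod 1462), so (731,-3346,3829)→(731,-422,61)
g: flip: (731,-422,61)→(61,422,731)
g: translate: b→56 (≡422 mod 122), so (61,422,731)→(61,56,14)
g: flip: (61,56,14)→(14,-56,61)
g: translate: b→0 (≡-56 mod 28), so (14,-56,61)→(14,0,5)
g: flip: (14,0,5)→(5,0,14)
g: reduced (well bottom): (5,0,14) with a≤c, −a<b≤a
reduced forms (5, 0, 14) vs (5, 0, 14) ⇒ equivalent

yes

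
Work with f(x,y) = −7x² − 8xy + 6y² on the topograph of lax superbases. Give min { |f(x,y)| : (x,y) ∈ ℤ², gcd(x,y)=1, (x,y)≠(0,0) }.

descent: ρ → (6,8,-7)  [lands on river]
river: ρ → (-7,6,7)
river: ρ → (7,8,-6)
river: ρ → (-6,4,9)
river: ρ → (9,14,-1)
river: ρ → (-1,14,9)
river: ρ → (9,4,-6)
river: ρ → (-6,8,7)
river: ρ → (7,6,-7)
river: ρ → (-7,8,6)
river: ρ → (6,4,-9)
river: ρ → (-9,14,1)
river: ρ → (1,14,-9)
river: ρ → (-9,4,6)
closes: descent 1, river 14
min |a| on river = 1

1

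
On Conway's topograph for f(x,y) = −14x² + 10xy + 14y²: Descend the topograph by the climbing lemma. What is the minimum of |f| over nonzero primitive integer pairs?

river: ρ → (14,18,-10)
river: ρ → (-10,22,10)
river: ρ → (10,18,-14)
river: ρ → (-14,10,14)
closes: descent 0, river 4
min |a| on river = 10

10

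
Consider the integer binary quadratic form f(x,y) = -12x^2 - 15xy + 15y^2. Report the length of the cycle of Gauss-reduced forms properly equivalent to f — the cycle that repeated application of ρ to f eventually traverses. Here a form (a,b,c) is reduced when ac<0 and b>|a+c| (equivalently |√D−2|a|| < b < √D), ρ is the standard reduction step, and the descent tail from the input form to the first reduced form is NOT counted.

D = 945, ⌊√D⌋ = 30
descent: ρ → (15,15,-12)  [lands on river]
river: ρ → (-12,9,18)
river: ρ → (18,27,-3)
river: ρ → (-3,27,18)
river: ρ → (18,9,-12)
river: ρ → (-12,15,15)
ρ-cycle length = 6 (tail of 1 descent step not counted)

6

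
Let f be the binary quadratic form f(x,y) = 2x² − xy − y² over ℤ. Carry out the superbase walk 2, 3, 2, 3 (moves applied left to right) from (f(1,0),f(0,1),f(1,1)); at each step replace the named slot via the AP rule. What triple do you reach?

start (2,-1,0) = (f(1,0),f(0,1),f(1,1))
replace slot 2: 2·(2+0) − (-1) = 5 → (2,5,0)
replace slot 3: 2·(2+5) − 0 = 14 → (2,5,14)
replace slot 2: 2·(2+14) − 5 = 27 → (2,27,14)
replace slot 3: 2·(2+27) − 14 = 44 → (2,27,44)

2,27,44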